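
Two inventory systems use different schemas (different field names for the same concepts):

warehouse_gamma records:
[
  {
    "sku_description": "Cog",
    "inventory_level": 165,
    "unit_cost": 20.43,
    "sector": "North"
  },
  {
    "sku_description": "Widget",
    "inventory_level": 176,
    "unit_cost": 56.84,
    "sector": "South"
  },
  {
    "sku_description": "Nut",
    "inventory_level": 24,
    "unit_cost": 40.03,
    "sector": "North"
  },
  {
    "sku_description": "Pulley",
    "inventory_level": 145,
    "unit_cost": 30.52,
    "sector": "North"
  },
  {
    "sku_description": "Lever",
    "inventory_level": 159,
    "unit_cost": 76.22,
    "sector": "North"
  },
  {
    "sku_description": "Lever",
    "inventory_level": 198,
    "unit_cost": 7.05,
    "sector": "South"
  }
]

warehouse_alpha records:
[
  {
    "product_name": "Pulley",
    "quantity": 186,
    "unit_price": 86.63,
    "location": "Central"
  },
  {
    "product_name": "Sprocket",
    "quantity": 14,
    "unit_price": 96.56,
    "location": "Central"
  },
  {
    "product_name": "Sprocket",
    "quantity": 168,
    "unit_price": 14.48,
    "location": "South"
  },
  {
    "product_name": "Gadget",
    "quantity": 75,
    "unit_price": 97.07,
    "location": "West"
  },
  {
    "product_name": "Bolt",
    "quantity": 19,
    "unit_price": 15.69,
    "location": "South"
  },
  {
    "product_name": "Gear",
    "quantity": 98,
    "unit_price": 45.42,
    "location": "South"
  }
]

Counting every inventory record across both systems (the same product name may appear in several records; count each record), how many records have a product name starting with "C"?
1

Schema mapping: "sku_description" (warehouse_gamma) = "product_name" (warehouse_alpha) = product name

Records with product name starting with "C" in warehouse_gamma: 1
Records with product name starting with "C" in warehouse_alpha: 0

Total: 1 + 0 = 1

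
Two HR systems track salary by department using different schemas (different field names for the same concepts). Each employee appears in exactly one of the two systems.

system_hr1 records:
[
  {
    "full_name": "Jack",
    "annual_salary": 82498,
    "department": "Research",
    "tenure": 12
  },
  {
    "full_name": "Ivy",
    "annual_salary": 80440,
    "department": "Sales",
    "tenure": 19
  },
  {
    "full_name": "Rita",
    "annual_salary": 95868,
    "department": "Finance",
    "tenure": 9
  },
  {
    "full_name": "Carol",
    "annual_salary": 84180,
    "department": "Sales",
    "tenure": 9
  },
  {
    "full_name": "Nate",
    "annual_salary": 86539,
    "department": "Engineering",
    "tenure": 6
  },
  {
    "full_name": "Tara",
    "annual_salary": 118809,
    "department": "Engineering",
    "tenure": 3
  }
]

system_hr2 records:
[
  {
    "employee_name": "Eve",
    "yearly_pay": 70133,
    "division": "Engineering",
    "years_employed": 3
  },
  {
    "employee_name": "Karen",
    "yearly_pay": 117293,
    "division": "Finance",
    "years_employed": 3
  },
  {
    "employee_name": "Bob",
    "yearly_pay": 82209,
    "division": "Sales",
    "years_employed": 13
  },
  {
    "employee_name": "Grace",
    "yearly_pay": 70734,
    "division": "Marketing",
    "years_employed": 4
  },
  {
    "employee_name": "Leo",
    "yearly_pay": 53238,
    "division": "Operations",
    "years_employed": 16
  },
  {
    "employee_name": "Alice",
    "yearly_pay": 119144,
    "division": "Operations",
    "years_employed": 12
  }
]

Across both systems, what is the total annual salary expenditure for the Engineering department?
275481

Schema mappings:
- "department" (system_hr1) = "division" (system_hr2) = department
- "annual_salary" (system_hr1) = "yearly_pay" (system_hr2) = salary

Engineering salaries from system_hr1: 205348
Engineering salaries from system_hr2: 70133

Total: 205348 + 70133 = 275481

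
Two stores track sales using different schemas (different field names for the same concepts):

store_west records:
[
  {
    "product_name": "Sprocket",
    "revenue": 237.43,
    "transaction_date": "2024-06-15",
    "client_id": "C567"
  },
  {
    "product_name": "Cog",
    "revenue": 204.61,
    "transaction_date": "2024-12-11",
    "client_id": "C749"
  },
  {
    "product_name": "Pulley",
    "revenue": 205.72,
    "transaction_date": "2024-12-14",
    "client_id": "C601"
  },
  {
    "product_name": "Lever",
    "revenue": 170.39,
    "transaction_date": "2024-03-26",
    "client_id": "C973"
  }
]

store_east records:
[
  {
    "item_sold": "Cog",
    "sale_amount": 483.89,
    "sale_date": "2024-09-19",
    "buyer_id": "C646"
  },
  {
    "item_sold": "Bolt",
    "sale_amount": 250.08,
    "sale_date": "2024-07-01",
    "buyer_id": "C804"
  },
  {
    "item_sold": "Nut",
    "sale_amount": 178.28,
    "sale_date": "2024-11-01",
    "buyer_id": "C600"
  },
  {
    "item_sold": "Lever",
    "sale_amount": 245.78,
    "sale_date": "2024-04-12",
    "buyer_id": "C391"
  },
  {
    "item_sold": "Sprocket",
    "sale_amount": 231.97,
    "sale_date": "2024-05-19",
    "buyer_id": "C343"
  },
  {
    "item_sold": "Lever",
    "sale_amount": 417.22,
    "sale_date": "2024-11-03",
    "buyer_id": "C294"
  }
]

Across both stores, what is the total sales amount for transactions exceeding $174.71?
2454.98

Schema mapping: "revenue" (store_west) = "sale_amount" (store_east) = sale amount

Sum of sales > $174.71 in store_west: 647.76
Sum of sales > $174.71 in store_east: 1807.22

Total: 647.76 + 1807.22 = 2454.98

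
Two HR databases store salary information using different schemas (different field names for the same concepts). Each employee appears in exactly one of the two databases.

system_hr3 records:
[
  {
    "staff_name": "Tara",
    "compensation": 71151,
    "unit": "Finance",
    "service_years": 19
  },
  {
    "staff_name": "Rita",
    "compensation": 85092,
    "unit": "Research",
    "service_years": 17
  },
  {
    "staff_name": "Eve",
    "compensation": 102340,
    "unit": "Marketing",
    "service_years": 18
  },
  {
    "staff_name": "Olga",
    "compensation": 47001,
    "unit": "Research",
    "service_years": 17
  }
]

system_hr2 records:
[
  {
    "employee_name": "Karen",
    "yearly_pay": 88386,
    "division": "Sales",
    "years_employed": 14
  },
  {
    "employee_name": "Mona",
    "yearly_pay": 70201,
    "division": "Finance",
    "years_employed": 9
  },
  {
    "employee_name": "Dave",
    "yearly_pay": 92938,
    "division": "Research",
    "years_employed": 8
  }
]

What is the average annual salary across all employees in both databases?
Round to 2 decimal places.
79587.00

Schema mapping: "compensation" (system_hr3) = "yearly_pay" (system_hr2) = annual salary

All salaries: [71151, 85092, 102340, 47001, 88386, 70201, 92938]
Sum: 557109
Count: 7
Average: 557109 / 7 = 79587.00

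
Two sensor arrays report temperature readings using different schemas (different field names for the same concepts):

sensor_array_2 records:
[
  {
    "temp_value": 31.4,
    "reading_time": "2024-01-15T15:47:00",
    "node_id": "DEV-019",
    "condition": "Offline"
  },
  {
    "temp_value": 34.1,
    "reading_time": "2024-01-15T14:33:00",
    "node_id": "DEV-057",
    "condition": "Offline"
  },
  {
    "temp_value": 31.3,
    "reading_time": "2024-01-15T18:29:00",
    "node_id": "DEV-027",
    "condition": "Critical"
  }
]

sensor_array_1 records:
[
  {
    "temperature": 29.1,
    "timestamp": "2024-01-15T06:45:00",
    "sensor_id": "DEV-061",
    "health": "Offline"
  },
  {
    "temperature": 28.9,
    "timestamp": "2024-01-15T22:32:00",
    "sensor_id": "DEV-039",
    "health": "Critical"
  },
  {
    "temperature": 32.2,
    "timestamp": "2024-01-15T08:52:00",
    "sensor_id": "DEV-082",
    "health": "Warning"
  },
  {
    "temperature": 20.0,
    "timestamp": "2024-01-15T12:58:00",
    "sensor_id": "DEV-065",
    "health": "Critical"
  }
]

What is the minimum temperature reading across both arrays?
20.0

Schema mapping: "temp_value" (sensor_array_2) = "temperature" (sensor_array_1) = temperature reading

Minimum in sensor_array_2: 31.3
Minimum in sensor_array_1: 20.0

Overall minimum: min(31.3, 20.0) = 20.0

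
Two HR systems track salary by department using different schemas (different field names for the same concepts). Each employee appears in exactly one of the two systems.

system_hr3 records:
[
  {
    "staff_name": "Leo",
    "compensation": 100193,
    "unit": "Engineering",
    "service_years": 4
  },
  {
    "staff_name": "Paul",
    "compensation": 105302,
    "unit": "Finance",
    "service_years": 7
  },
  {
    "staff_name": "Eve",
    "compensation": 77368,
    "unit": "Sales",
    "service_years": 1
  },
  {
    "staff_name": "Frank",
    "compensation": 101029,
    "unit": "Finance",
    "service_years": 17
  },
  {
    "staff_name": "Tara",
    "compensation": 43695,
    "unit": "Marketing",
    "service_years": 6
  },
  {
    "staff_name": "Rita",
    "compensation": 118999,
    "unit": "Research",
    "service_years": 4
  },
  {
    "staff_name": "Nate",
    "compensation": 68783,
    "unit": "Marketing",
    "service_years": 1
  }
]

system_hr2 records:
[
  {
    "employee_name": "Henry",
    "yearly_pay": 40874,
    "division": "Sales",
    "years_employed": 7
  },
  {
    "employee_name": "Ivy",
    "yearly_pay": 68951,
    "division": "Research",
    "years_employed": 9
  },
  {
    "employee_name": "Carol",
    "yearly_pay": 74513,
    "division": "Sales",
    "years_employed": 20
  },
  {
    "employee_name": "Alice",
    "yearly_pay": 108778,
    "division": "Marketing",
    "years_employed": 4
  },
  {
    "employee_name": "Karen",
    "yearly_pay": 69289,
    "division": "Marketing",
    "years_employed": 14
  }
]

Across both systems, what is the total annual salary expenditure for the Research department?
187950

Schema mappings:
- "unit" (system_hr3) = "division" (system_hr2) = department
- "compensation" (system_hr3) = "yearly_pay" (system_hr2) = salary

Research salaries from system_hr3: 118999
Research salaries from system_hr2: 68951

Total: 118999 + 68951 = 187950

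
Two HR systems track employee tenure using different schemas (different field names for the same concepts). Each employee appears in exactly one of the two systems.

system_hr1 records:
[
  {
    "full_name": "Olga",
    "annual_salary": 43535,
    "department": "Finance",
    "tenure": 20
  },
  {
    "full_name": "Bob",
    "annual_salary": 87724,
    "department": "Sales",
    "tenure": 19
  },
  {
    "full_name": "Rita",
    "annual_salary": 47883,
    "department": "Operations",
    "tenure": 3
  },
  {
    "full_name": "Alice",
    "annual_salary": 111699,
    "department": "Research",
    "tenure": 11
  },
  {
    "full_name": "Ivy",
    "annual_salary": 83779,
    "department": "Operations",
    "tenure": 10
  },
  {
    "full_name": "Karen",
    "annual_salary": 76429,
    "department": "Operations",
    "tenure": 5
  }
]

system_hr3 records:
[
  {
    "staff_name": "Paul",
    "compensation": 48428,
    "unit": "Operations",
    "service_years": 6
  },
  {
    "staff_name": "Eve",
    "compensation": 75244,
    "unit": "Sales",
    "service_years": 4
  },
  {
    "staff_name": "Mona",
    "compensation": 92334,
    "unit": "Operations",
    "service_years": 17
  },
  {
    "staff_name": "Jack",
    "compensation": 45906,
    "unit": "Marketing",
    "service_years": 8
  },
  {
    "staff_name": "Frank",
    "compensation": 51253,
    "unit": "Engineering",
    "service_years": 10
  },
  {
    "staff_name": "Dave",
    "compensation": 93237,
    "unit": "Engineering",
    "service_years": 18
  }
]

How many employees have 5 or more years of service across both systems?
10

Reconcile schemas: "tenure" (system_hr1) = "service_years" (system_hr3) = years of service

From system_hr1: 5 employees with >= 5 years
From system_hr3: 5 employees with >= 5 years

Total: 5 + 5 = 10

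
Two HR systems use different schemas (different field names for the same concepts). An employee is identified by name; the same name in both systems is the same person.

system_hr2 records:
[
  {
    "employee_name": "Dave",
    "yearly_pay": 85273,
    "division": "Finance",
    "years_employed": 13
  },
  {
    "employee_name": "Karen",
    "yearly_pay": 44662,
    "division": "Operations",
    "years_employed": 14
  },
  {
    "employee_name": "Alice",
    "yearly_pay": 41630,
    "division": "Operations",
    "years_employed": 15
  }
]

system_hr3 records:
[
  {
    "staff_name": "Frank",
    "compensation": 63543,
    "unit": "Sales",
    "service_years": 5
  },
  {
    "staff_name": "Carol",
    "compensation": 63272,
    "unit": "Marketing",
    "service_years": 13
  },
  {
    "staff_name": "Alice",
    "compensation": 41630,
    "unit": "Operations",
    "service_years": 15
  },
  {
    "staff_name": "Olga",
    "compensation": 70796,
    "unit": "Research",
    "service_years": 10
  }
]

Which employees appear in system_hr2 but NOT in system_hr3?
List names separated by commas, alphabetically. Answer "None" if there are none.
Dave, Karen

Schema mapping: "employee_name" (system_hr2) = "staff_name" (system_hr3) = employee name

Names in system_hr2: ['Alice', 'Dave', 'Karen']
Names in system_hr3: ['Alice', 'Carol', 'Frank', 'Olga']

In system_hr2 but not system_hr3: ['Dave', 'Karen']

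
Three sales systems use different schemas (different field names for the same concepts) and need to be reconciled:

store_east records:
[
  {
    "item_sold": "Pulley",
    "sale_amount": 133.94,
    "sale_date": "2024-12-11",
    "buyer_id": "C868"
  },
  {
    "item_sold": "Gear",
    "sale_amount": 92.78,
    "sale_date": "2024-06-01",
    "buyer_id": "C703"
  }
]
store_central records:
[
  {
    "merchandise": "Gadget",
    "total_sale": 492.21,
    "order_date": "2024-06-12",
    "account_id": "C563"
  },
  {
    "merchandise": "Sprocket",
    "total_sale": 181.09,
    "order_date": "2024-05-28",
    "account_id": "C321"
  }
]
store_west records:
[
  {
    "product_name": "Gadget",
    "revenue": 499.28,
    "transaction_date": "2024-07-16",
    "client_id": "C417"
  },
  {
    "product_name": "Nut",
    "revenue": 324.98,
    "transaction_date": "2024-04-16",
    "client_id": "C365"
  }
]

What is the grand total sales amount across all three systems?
1724.28

Schema reconciliation - all amount fields map to sale amount:

store_east (sale_amount): 226.72
store_central (total_sale): 673.3
store_west (revenue): 824.26

Grand total: 1724.28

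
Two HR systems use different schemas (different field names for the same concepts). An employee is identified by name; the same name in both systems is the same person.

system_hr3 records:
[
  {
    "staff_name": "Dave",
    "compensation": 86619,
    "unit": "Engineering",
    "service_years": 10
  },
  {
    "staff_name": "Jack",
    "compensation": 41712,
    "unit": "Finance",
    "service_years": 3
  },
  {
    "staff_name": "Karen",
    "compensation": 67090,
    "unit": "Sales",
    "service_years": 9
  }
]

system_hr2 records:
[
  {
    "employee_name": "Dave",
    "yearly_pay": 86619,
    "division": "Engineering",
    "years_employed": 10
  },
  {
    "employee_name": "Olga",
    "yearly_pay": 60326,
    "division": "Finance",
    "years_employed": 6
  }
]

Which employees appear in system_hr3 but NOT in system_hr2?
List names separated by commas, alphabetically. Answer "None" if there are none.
Jack, Karen

Schema mapping: "staff_name" (system_hr3) = "employee_name" (system_hr2) = employee name

Names in system_hr3: ['Dave', 'Jack', 'Karen']
Names in system_hr2: ['Dave', 'Olga']

In system_hr3 but not system_hr2: ['Jack', 'Karen']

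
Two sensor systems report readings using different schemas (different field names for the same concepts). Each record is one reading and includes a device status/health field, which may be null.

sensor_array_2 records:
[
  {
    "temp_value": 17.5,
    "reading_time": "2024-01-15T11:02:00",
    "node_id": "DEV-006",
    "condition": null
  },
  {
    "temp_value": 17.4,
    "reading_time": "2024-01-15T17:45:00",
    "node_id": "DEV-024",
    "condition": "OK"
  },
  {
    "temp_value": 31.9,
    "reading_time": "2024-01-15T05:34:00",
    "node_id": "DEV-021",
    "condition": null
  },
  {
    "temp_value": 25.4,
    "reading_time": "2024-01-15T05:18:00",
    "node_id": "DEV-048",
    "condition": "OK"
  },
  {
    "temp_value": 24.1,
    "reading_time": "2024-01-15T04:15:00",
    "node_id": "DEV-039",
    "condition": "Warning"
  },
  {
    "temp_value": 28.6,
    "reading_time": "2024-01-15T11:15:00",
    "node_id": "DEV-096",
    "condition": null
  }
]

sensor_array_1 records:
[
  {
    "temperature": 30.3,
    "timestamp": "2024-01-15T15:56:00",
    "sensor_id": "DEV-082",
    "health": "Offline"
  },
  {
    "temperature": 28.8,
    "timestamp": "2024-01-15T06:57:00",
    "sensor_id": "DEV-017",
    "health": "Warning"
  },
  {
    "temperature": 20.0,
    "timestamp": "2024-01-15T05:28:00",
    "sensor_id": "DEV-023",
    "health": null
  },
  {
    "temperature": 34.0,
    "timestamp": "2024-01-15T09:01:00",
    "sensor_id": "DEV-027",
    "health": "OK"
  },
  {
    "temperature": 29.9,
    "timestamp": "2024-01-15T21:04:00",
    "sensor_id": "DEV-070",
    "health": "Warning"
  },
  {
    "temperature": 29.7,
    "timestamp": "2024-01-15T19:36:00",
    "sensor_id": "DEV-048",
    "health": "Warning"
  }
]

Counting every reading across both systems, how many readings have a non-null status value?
8

Schema mapping: "condition" (sensor_array_2) = "health" (sensor_array_1) = status

Non-null in sensor_array_2: 3
Non-null in sensor_array_1: 5

Total non-null: 3 + 5 = 8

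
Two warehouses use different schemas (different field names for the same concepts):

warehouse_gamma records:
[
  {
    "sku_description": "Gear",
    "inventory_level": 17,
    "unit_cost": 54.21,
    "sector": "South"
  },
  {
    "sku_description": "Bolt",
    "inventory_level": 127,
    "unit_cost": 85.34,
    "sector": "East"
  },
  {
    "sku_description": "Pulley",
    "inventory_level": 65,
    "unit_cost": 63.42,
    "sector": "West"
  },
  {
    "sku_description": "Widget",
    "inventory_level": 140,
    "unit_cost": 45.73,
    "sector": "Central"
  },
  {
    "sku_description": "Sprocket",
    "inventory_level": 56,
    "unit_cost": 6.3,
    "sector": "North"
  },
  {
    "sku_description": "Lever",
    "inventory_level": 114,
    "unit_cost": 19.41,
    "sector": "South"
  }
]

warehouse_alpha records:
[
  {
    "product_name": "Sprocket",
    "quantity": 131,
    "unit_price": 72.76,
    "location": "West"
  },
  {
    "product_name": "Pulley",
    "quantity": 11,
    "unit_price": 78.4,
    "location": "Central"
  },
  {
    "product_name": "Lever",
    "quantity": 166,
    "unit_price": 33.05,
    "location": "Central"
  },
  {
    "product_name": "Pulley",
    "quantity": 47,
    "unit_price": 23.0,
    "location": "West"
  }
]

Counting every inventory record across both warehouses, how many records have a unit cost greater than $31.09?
7

Schema mapping: "unit_cost" (warehouse_gamma) = "unit_price" (warehouse_alpha) = unit cost

Records > $31.09 in warehouse_gamma: 4
Records > $31.09 in warehouse_alpha: 3

Total count: 4 + 3 = 7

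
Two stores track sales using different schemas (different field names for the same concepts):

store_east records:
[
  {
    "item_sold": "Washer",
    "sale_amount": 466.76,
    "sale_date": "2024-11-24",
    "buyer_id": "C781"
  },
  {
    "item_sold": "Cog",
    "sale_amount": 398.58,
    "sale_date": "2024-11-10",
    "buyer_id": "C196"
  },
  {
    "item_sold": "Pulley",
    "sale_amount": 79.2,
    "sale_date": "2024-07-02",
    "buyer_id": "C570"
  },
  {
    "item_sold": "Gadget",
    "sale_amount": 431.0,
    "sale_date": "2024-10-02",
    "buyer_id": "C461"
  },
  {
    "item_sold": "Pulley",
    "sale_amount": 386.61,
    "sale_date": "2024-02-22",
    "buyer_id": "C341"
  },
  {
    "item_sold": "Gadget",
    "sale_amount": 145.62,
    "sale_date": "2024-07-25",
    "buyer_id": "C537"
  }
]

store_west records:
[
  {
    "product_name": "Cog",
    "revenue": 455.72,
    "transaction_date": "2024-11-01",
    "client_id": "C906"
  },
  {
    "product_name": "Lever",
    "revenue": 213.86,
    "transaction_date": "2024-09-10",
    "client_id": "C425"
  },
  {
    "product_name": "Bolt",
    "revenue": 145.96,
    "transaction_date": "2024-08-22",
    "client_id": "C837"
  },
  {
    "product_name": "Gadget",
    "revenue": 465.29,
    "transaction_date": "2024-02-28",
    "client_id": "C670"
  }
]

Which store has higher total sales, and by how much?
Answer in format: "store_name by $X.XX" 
store_east by $626.94

Schema mapping: "sale_amount" (store_east) = "revenue" (store_west) = sale amount

Total for store_east: 1907.77
Total for store_west: 1280.83

Difference: |1907.77 - 1280.83| = 626.94
store_east has higher sales by $626.94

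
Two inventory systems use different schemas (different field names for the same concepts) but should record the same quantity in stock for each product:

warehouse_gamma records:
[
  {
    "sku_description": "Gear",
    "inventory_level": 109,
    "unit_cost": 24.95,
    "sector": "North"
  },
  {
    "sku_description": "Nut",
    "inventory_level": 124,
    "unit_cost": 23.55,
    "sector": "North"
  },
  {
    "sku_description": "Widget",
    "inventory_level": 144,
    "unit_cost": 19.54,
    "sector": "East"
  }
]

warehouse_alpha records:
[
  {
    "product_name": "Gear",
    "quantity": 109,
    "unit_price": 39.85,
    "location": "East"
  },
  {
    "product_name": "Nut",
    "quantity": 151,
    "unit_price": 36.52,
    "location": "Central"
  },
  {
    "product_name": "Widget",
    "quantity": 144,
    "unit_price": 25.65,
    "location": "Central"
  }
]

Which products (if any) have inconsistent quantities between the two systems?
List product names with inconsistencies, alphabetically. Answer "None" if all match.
Nut

Schema mappings:
- "sku_description" (warehouse_gamma) = "product_name" (warehouse_alpha) = product name
- "inventory_level" (warehouse_gamma) = "quantity" (warehouse_alpha) = quantity

Comparison:
  Gear: 109 vs 109 - MATCH
  Nut: 124 vs 151 - MISMATCH
  Widget: 144 vs 144 - MATCH

Products with inconsistencies: Nut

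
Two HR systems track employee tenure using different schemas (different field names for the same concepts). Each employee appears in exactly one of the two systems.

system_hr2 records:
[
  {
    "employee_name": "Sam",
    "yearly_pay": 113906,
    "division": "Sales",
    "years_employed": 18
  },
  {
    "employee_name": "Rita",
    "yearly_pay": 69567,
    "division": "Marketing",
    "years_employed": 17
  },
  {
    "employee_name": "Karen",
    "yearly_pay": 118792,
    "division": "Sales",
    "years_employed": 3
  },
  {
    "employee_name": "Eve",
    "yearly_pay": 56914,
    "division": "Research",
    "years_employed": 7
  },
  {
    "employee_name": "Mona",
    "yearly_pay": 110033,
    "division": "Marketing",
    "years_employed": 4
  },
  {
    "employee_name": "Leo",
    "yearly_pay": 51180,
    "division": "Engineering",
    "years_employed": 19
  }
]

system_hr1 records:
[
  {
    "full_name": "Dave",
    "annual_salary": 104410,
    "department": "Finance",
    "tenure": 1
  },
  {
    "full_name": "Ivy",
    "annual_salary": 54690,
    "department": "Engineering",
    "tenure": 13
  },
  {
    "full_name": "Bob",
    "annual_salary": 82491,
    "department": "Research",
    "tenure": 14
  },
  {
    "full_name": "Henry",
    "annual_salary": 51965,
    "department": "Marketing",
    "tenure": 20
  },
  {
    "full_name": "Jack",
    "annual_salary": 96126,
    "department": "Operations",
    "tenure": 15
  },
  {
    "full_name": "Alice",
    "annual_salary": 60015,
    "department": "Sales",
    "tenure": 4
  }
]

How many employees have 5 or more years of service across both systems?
8

Reconcile schemas: "years_employed" (system_hr2) = "tenure" (system_hr1) = years of service

From system_hr2: 4 employees with >= 5 years
From system_hr1: 4 employees with >= 5 years

Total: 4 + 4 = 8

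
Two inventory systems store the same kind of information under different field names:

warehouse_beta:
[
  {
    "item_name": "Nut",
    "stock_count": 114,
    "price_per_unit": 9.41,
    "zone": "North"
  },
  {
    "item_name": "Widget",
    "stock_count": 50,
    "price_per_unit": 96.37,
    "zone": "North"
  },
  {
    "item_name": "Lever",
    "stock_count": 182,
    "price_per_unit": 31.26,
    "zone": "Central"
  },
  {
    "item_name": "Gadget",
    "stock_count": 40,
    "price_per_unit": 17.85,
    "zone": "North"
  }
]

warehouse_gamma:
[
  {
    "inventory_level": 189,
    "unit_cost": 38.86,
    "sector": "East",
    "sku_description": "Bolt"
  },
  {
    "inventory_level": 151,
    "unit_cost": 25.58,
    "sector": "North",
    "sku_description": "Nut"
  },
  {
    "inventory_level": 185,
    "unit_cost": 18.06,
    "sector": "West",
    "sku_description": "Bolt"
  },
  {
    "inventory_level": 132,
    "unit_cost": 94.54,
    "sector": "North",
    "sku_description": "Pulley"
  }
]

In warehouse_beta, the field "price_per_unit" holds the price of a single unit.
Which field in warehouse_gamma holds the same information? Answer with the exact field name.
unit_cost

In warehouse_beta, "price_per_unit" holds the price of a single unit.
The fields in warehouse_gamma are: "inventory_level", "unit_cost", "sector", "sku_description".
"unit_cost" is the match: the name refers to the same concept and its values are decimal currency amounts (e.g. 38.86, 25.58).
The other fields ("inventory_level", "sector", "sku_description") hold different kinds of data.

So "price_per_unit" in warehouse_beta corresponds to "unit_cost" in warehouse_gamma.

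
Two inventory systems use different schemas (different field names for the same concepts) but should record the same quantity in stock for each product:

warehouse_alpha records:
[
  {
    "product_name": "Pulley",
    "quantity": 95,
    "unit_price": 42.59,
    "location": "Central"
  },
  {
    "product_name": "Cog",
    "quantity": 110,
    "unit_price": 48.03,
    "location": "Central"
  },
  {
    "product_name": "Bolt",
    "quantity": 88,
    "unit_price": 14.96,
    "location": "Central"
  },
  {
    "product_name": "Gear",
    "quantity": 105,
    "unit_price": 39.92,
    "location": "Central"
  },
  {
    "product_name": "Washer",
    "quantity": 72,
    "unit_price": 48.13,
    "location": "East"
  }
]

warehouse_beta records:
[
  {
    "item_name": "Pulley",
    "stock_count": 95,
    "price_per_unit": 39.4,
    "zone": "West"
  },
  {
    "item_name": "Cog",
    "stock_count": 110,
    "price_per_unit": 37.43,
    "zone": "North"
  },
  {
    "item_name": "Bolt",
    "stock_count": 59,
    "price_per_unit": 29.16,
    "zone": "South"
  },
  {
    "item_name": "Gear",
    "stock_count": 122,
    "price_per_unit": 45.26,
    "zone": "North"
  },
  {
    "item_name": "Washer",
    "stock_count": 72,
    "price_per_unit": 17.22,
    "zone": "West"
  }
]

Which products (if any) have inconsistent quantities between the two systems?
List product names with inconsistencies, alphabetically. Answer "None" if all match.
Bolt, Gear

Schema mappings:
- "product_name" (warehouse_alpha) = "item_name" (warehouse_beta) = product name
- "quantity" (warehouse_alpha) = "stock_count" (warehouse_beta) = quantity

Comparison:
  Pulley: 95 vs 95 - MATCH
  Cog: 110 vs 110 - MATCH
  Bolt: 88 vs 59 - MISMATCH
  Gear: 105 vs 122 - MISMATCH
  Washer: 72 vs 72 - MATCH

Products with inconsistencies: Bolt, Gear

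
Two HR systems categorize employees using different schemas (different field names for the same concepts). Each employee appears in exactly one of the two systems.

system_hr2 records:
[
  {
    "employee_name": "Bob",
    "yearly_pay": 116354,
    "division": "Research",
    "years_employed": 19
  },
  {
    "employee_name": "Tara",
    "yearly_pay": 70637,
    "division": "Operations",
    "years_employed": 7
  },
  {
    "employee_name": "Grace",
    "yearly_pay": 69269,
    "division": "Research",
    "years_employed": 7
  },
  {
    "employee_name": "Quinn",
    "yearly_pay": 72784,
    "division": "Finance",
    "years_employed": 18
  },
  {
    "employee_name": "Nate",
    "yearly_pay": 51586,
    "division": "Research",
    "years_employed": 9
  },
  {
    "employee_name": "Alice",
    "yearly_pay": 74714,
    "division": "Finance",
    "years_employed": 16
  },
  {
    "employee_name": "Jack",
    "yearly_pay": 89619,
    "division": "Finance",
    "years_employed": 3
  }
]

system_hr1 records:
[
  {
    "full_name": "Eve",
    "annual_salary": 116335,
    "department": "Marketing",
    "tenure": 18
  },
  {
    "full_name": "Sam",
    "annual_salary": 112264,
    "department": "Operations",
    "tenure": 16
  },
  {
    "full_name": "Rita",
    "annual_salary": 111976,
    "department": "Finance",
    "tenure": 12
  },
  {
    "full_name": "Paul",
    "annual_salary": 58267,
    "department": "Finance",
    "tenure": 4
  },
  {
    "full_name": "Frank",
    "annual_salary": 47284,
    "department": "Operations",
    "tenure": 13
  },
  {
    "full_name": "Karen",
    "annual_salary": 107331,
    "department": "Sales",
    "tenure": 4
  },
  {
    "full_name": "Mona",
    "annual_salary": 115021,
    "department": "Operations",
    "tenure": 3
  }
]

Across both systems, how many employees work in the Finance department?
5

Schema mapping: "division" (system_hr2) = "department" (system_hr1) = department

Finance employees in system_hr2: 3
Finance employees in system_hr1: 2

Total in Finance: 3 + 2 = 5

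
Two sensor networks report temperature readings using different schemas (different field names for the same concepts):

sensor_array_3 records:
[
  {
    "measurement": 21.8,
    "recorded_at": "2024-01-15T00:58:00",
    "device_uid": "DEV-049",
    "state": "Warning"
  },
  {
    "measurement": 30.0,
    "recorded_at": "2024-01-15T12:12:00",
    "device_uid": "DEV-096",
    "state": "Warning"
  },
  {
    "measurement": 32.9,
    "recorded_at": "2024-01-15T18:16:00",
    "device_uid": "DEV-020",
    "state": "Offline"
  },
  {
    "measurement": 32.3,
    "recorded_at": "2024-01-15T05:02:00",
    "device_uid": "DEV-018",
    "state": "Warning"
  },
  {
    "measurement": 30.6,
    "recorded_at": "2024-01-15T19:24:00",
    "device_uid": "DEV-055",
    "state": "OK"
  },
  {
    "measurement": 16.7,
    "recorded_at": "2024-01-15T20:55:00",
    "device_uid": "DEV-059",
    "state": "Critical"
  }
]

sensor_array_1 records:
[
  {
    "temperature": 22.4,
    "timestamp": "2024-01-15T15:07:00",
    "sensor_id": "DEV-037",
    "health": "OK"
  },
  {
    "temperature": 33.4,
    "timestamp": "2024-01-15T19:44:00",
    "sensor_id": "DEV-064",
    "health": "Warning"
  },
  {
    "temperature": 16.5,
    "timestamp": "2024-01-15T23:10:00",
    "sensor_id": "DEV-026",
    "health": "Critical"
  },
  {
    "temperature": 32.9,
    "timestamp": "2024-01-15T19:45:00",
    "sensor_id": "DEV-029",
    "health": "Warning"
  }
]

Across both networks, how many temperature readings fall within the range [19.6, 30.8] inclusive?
4

Schema mapping: "measurement" (sensor_array_3) = "temperature" (sensor_array_1) = temperature

Readings in [19.6, 30.8] from sensor_array_3: 3
Readings in [19.6, 30.8] from sensor_array_1: 1

Total count: 3 + 1 = 4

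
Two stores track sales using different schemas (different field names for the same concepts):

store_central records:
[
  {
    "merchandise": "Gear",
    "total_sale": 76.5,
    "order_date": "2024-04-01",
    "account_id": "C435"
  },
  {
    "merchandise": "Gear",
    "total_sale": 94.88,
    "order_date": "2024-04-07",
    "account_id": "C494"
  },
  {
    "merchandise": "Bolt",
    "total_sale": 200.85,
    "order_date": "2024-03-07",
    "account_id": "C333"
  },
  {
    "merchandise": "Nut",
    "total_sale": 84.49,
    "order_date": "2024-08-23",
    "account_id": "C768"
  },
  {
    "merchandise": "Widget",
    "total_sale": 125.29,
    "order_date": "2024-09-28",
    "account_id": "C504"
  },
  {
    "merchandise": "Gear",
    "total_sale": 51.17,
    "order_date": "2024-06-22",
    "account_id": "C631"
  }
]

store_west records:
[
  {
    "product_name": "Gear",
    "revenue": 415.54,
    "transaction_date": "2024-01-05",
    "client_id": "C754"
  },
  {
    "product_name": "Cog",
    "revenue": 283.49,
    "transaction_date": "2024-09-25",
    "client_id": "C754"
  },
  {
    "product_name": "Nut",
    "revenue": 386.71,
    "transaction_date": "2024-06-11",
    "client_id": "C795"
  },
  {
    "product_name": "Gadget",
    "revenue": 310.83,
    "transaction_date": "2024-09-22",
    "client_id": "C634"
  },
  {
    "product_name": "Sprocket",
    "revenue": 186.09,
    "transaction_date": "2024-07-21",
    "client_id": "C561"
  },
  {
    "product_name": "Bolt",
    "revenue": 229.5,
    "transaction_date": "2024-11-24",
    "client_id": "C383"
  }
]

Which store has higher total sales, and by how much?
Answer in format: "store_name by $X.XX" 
store_west by $1178.98

Schema mapping: "total_sale" (store_central) = "revenue" (store_west) = sale amount

Total for store_central: 633.18
Total for store_west: 1812.16

Difference: |633.18 - 1812.16| = 1178.98
store_west has higher sales by $1178.98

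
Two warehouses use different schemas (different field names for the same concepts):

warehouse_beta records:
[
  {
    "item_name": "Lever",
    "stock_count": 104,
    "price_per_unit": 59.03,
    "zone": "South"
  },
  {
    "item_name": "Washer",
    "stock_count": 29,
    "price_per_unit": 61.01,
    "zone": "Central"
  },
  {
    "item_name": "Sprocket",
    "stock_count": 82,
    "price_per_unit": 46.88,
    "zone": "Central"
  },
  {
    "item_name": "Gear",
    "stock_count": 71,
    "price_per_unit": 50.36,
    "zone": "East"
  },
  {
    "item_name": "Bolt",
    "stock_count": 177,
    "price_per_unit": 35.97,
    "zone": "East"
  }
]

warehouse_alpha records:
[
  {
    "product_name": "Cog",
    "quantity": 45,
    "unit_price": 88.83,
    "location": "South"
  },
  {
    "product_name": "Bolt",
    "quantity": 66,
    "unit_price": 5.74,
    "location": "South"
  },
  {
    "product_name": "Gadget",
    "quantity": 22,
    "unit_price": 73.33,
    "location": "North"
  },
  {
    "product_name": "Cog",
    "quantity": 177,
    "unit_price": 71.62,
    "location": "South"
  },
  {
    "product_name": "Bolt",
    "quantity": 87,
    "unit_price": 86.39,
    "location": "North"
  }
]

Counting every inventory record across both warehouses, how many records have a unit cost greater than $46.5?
8

Schema mapping: "price_per_unit" (warehouse_beta) = "unit_price" (warehouse_alpha) = unit cost

Records > $46.5 in warehouse_beta: 4
Records > $46.5 in warehouse_alpha: 4

Total count: 4 + 4 = 8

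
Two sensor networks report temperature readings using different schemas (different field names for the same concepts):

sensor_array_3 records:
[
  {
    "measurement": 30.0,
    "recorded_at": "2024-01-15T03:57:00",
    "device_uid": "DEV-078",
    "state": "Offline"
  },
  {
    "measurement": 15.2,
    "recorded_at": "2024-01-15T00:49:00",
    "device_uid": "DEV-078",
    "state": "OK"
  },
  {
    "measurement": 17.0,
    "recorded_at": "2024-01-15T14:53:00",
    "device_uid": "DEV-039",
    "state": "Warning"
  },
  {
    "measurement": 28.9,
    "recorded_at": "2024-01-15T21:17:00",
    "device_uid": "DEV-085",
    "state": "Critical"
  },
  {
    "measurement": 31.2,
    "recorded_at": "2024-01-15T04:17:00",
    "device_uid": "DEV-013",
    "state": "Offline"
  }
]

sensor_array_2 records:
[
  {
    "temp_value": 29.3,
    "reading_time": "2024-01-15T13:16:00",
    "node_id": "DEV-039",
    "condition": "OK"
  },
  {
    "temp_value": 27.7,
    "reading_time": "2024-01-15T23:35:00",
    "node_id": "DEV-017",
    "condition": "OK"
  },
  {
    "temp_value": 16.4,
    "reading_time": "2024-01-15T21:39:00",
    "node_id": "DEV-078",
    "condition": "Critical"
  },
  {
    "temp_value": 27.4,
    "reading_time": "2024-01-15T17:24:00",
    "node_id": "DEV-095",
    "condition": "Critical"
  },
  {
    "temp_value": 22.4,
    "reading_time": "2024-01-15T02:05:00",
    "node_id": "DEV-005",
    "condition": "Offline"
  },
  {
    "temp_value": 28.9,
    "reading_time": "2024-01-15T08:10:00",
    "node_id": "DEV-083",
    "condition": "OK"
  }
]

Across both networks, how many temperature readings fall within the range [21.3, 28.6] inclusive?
3

Schema mapping: "measurement" (sensor_array_3) = "temp_value" (sensor_array_2) = temperature

Readings in [21.3, 28.6] from sensor_array_3: 0
Readings in [21.3, 28.6] from sensor_array_2: 3

Total count: 0 + 3 = 3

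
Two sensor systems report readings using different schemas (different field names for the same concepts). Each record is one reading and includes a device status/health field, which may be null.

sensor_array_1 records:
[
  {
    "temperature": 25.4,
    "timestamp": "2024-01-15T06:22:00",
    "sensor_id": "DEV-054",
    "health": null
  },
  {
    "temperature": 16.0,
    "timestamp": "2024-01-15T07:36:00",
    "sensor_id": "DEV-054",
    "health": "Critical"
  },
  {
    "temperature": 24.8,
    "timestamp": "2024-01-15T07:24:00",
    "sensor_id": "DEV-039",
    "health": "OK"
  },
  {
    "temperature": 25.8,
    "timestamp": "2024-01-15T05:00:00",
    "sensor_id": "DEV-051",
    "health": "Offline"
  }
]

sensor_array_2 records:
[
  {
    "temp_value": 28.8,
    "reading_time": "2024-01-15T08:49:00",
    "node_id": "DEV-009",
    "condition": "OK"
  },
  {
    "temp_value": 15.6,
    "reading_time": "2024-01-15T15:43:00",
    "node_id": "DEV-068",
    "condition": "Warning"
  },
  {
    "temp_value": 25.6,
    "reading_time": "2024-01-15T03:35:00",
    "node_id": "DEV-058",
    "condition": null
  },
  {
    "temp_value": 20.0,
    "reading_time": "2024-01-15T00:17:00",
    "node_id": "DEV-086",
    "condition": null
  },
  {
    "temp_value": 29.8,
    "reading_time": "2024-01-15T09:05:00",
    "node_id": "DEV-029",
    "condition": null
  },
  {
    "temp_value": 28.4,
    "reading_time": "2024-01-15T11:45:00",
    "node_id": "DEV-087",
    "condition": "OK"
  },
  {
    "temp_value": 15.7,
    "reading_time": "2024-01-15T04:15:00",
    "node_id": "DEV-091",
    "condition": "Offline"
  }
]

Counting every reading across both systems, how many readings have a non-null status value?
7

Schema mapping: "health" (sensor_array_1) = "condition" (sensor_array_2) = status

Non-null in sensor_array_1: 3
Non-null in sensor_array_2: 4

Total non-null: 3 + 4 = 7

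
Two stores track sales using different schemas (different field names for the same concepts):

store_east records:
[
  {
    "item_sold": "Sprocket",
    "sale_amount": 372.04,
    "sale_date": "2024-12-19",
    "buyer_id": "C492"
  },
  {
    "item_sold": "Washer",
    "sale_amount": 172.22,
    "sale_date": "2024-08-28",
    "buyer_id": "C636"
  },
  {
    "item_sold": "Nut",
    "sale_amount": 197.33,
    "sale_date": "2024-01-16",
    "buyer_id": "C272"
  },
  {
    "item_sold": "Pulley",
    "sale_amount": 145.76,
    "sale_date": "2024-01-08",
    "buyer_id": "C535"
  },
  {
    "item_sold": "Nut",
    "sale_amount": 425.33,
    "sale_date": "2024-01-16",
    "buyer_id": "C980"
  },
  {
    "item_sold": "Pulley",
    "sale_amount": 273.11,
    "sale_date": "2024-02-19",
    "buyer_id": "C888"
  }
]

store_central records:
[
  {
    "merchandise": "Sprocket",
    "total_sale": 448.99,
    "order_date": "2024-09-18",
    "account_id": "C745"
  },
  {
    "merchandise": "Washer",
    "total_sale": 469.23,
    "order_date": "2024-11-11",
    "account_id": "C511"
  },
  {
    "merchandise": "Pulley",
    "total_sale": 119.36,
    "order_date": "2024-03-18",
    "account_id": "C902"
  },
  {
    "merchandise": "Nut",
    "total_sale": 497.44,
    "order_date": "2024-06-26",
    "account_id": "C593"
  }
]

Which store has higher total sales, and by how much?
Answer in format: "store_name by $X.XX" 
store_east by $50.77

Schema mapping: "sale_amount" (store_east) = "total_sale" (store_central) = sale amount

Total for store_east: 1585.79
Total for store_central: 1535.02

Difference: |1585.79 - 1535.02| = 50.77
store_east has higher sales by $50.77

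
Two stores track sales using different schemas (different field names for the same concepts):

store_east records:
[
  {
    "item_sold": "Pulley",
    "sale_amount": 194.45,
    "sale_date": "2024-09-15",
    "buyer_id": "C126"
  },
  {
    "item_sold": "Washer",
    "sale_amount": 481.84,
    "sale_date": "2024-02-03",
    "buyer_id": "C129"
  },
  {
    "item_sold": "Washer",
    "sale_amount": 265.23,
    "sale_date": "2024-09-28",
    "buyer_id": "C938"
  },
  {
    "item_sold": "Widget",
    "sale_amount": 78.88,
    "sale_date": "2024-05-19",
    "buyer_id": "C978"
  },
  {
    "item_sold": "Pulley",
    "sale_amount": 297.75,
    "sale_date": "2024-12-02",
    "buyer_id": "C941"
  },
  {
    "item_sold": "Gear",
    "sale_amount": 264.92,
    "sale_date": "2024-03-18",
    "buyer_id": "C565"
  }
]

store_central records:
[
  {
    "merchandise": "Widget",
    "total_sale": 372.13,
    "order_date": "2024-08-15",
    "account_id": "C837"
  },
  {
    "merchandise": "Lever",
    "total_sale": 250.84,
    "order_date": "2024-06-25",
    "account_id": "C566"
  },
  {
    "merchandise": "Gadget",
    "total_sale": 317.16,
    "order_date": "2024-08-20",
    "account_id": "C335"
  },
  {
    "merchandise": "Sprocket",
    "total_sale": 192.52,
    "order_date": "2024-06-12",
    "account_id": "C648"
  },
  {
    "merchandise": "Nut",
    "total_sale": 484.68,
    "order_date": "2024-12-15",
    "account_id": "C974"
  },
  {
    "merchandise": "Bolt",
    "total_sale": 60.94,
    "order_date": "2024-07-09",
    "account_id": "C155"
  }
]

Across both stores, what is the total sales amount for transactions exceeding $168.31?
3121.52

Schema mapping: "sale_amount" (store_east) = "total_sale" (store_central) = sale amount

Sum of sales > $168.31 in store_east: 1504.19
Sum of sales > $168.31 in store_central: 1617.33

Total: 1504.19 + 1617.33 = 3121.52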